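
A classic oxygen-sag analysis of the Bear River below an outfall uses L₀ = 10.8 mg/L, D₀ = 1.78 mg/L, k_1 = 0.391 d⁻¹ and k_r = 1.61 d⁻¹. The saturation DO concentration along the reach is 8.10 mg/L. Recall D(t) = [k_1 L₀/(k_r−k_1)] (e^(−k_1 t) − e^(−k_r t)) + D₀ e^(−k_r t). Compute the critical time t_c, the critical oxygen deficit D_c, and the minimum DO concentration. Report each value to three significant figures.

t_c ≈ 0.569 d; D_c ≈ 2.10 mg/L; min DO ≈ 6.00 mg/L

With k_r/k_1 = 4.118 and 1 − D₀(k_r−k_1)/(k_1 L₀) = 0.4862,
t_c = ln(4.118 × 0.4862) / (1.61 − 0.391) = ln(2.002) / 1.219 = 0.6941/1.219 = 0.5694 d.
D_c = (k_1/k_r) L₀ e^(−k_1 t_c) = (0.391/1.61) × 10.8 × e^(−0.391×0.5694) = 0.2429 × 10.8 × 0.8004 = 2.099 mg/L.
Minimum DO = C_s − D_c = 8.10 − 2.099 = 6.001 mg/L.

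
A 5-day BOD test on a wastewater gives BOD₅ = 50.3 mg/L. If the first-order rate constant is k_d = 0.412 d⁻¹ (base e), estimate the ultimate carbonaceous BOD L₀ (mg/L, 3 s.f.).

L₀ ≈ 57.6 mg/L

BOD₅ = L₀(1 − e^(−5k_d)) ⇒ L₀ = BOD₅ / (1 − e^(−5×0.412))
= 50.3 / (1 − 0.1275) = 50.3 / 0.8725 = 57.65 mg/L.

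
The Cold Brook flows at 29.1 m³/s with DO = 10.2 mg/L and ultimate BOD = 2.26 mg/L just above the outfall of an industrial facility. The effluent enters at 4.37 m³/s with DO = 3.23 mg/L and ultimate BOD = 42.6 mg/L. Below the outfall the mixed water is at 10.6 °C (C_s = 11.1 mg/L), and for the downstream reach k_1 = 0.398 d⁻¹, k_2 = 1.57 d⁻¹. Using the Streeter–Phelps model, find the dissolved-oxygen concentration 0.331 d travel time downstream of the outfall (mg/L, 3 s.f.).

Mixed DO = (29.1×10.2 + 4.37×3.23)/(29.1+4.37) = 310.9/33.47 = 9.290 mg/L.
Mixed L₀ = (29.1×2.26 + 4.37×42.6)/(33.47) = 251.9/33.47 = 7.527 mg/L.
Initial deficit D₀ = C_s − DO₀ = 11.1 − 9.290 = 1.810 mg/L.
D(0.331) = [0.398×7.527/(1.57−0.398)](e^(−0.398×0.331) − e^(−1.57×0.331)) + 1.810 e^(−1.57×0.331)
= 2.556 × (0.8766 − 0.5947) + 1.810 × 0.5947 = 1.797 mg/L.
DO = 11.1 − 1.797 = 9.303 mg/L.

DO ≈ 9.30 mg/L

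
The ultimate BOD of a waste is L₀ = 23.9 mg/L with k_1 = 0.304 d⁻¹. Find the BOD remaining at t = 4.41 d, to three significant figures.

L ≈ 6.25 mg/L

L_t = L₀ e^(−k_1 t) = 23.9 × e^(−0.304×4.41) = 23.9 × 0.2617 = 6.254 mg/L.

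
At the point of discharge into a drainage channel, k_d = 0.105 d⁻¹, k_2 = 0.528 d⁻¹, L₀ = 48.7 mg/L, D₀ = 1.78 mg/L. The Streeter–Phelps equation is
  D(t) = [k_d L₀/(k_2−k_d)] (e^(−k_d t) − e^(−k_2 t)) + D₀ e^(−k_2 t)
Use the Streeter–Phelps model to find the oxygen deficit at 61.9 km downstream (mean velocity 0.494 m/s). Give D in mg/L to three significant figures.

D ≈ 5.59 mg/L

Travel time t = x/v = 61.9 km / (0.494 m/s) = 61900 m / 0.494 m/s = 125300 s = 1.450 d.
k_d L₀/(k_2−k_d) = 0.105×48.7/(0.528−0.105) = 5.114/0.4230 = 12.09 mg/L.
e^(−k_d t) = e^(−0.105×1.450) = 0.8587; e^(−k_2 t) = e^(−0.528×1.450) = 0.4650.
D = 12.09 × (0.8587 − 0.4650) + 1.78 × 0.4650 = 4.760 + 0.8277 = 5.588 mg/L.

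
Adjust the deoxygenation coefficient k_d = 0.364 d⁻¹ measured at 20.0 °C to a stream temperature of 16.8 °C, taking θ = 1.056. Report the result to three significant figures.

k_d(T₂) = k_d(T₁) · θ^(T₂−T₁) = 0.364 × 1.056^(16.8−20.0)
= 0.364 × 1.056^-3.20 = 0.364 × 0.8400 = 0.3058 d⁻¹.

k_d ≈ 0.306 d⁻¹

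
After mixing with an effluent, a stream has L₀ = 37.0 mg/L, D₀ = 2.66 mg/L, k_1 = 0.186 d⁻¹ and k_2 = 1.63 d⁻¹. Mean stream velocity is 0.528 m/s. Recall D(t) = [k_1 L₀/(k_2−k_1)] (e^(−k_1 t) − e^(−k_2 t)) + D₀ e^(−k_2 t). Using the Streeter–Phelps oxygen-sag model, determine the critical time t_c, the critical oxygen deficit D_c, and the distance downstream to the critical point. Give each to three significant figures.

At the critical point dD/dt = 0, so k_1 L₀ e^(−k_1 t) = k_2 D. Substituting D(t) from the Streeter–Phelps equation and solving for t gives
t_c = ln[(k_2/k_1)(1 − D₀(k_2−k_1)/(k_1 L₀))] / (k_2−k_1).
Here k_2−k_1 = 1.444 d⁻¹ and 1 − D₀(k_2−k_1)/(k_1 L₀) = 1 − 2.66×1.444/(0.186×37.0) = 0.4419, so
t_c = ln(8.763 × 0.4419) / 1.444 = 1.354 / 1.444 = 0.9376 d.
D_c = (k_1/k_2) L₀ e^(−k_1 t_c) = (0.186/1.63) × 37.0 × e^(−0.186×0.9376) = 0.1141 × 37.0 × 0.8400 = 3.546 mg/L.
x_c = v t_c = 0.528 m/s × 0.9376 d × 86400 s/d = 42770 m ≈ 42.8 km.

t_c ≈ 0.938 d; D_c ≈ 3.55 mg/L; x_c ≈ 42.8 km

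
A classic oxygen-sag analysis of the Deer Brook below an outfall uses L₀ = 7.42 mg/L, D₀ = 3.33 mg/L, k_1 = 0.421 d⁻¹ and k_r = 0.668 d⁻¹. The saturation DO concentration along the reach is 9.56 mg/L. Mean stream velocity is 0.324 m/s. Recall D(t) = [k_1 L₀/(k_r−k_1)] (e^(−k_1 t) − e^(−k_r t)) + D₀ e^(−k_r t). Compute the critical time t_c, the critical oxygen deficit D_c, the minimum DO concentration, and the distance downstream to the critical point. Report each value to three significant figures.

t_c ≈ 0.632 d; D_c ≈ 3.58 mg/L; min DO ≈ 5.98 mg/L; x_c ≈ 17.7 km

t_c = [1/(k_r−k_1)] ln[(k_r/k_1)(1 − D₀(k_r−k_1)/(k_1 L₀))]
= [1/(0.668−0.421)] ln[(0.668/0.421)(1 − 3.33×0.2470/(0.421×7.42))]
= (1/0.2470) ln[1.587 × 0.7367] = 4.049 × ln(1.169) = 4.049 × 0.1561 = 0.6319 d.
D_c = (k_1/k_r) L₀ e^(−k_1 t_c) = (0.421/0.668) × 7.42 × e^(−0.421×0.6319) = 0.6302 × 7.42 × 0.7664 = 3.584 mg/L.
Minimum DO = C_s − D_c = 9.56 − 3.584 = 5.976 mg/L.
x_c = v t_c = 0.324 m/s × 0.6319 d × 86400 s/d = 17690 m ≈ 17.7 km.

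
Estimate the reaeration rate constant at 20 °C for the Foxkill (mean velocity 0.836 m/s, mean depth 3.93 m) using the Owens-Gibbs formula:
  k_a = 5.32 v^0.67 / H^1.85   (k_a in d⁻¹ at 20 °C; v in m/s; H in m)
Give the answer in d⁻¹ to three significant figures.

k_a = 5.32 × 0.836^0.67 / 3.93^1.85 = 5.32 × 0.8869 / 12.58 = 0.3751 d⁻¹.

k_a ≈ 0.375 d⁻¹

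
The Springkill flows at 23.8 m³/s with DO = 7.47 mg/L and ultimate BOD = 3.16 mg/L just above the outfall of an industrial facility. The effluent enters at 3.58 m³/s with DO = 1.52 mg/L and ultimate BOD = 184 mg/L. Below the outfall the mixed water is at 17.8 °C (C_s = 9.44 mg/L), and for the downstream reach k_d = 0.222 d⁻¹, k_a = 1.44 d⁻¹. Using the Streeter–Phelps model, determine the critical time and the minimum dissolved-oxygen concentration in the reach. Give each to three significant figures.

t_c ≈ 0.856 d; minimum DO ≈ 6.02 mg/L

Mixed DO = (23.8×7.47 + 3.58×1.52)/(23.8+3.58) = 183.2/27.38 = 6.692 mg/L.
Mixed L₀ = (23.8×3.16 + 3.58×184)/(27.38) = 733.9/27.38 = 26.81 mg/L.
Initial deficit D₀ = C_s − DO₀ = 9.44 − 6.692 = 2.748 mg/L.
t_c = (1/1.218) ln[(1.44/0.222)(1 − 2.748×1.218/(0.222×26.81))] = 0.8210 × ln(2.838) = 0.8564 d.
D_c = (0.222/1.44) × 26.81 × e^(−0.222×0.8564) = 0.1542 × 26.81 × 0.8269 = 3.417 mg/L.
Minimum DO = 9.44 − 3.417 = 6.023 mg/L.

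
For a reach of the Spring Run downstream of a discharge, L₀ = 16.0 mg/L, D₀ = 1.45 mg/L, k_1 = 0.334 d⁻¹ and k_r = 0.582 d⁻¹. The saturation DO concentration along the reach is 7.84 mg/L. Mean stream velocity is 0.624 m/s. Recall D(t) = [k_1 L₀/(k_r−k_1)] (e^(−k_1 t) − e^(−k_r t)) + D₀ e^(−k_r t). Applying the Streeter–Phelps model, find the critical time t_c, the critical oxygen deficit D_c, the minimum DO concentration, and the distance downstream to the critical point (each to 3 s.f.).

t_c ≈ 1.96 d; D_c ≈ 4.77 mg/L; min DO ≈ 3.07 mg/L; x_c ≈ 106 km

With k_r/k_1 = 1.743 and 1 − D₀(k_r−k_1)/(k_1 L₀) = 0.9327,
t_c = ln(1.743 × 0.9327) / (0.582 − 0.334) = ln(1.625) / 0.2480 = 0.4857/0.2480 = 1.958 d.
L(t_c) = L₀ e^(−k_1 t_c) = 16.0 × 0.5199 = 8.319 mg/L, and at the critical point k_r D_c = k_1 L, so D_c = (0.334/0.582) × 8.319 = 4.774 mg/L.
Minimum DO = C_s − D_c = 7.84 − 4.774 = 3.066 mg/L.
x_c = v t_c = 0.624 m/s × 1.958 d × 86400 s/d = 105600 m ≈ 106 km.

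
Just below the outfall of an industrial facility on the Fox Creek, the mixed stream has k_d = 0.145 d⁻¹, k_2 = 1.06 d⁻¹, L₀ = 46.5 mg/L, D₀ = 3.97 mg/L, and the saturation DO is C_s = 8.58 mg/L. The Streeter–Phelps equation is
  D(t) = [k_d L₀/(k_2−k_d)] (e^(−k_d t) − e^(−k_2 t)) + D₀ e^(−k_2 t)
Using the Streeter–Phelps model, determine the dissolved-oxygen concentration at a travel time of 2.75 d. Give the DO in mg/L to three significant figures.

DO ≈ 3.82 mg/L

k_d L₀/(k_2−k_d) = 0.145×46.5/(1.06−0.145) = 6.742/0.9150 = 7.369 mg/L.
e^(−k_d t) = e^(−0.145×2.750) = 0.6712; e^(−k_2 t) = e^(−1.06×2.750) = 0.05420.
D = 7.369 × (0.6712 − 0.05420) + 3.97 × 0.05420 = 4.546 + 0.2152 = 4.761 mg/L.
DO = C_s − D = 8.58 − 4.761 = 3.819 mg/L.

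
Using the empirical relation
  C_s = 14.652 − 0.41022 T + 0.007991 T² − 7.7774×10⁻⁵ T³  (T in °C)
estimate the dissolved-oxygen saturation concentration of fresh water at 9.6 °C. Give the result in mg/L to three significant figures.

C_s = 14.652 − 0.41022×9.6 + 0.007991×9.6² − 7.7774×10⁻⁵×9.6³ = 11.38 mg/L.

C_s ≈ 11.4 mg/L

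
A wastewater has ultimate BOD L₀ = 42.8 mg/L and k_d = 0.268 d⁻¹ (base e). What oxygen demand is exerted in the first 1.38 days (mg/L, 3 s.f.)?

y_t = L₀(1 − e^(−k_d t)) = 42.8 × (1 − e^(−0.268×1.38))
= 42.8 × (1 − 0.6908) = 42.8 × 0.3092 = 13.23 mg/L.

y ≈ 13.2 mg/L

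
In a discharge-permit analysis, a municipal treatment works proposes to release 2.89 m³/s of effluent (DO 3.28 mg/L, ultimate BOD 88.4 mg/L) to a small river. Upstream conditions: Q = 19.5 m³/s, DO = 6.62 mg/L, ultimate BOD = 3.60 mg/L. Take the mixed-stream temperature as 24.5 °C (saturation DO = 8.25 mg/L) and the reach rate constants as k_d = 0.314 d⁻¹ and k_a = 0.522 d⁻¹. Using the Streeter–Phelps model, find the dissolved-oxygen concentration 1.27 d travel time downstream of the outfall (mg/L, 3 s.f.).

Mixed DO = (19.5×6.62 + 2.89×3.28)/(19.5+2.89) = 138.6/22.39 = 6.189 mg/L.
Mixed L₀ = (19.5×3.60 + 2.89×88.4)/(22.39) = 325.7/22.39 = 14.55 mg/L.
Initial deficit D₀ = C_s − DO₀ = 8.25 − 6.189 = 2.061 mg/L.
D(1.27) = [0.314×14.55/(0.522−0.314)](e^(−0.314×1.27) − e^(−0.522×1.27)) + 2.061 e^(−0.522×1.27)
= 21.96 × (0.6711 − 0.5153) + 2.061 × 0.5153 = 4.483 mg/L.
DO = 8.25 − 4.483 = 3.767 mg/L.

DO ≈ 3.77 mg/L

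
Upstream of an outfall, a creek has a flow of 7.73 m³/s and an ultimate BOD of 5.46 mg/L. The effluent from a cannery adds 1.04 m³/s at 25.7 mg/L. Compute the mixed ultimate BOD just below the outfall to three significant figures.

7.86 mg/L

Flow-weighted mixing: C = (Q_r C_r + Q_w C_w)/(Q_r + Q_w)
= (7.73×5.46 + 1.04×25.7)/(7.73 + 1.04) = 68.93/8.770 = 7.860 mg/L.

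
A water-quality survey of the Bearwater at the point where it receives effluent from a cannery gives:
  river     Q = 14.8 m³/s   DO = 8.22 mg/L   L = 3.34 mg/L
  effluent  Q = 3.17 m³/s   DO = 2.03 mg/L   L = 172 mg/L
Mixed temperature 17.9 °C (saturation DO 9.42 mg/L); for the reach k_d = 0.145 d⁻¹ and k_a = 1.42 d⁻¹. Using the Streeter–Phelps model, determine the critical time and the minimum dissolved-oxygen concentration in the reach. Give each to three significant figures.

Mixed DO = (14.8×8.22 + 3.17×2.03)/(14.8+3.17) = 128.1/17.97 = 7.128 mg/L.
Mixed L₀ = (14.8×3.34 + 3.17×172)/(17.97) = 594.7/17.97 = 33.09 mg/L.
Initial deficit D₀ = C_s − DO₀ = 9.42 − 7.128 = 2.292 mg/L.
t_c = (1/1.275) ln[(1.42/0.145)(1 − 2.292×1.275/(0.145×33.09))] = 0.7843 × ln(3.829) = 1.053 d.
D_c = (0.145/1.42) × 33.09 × e^(−0.145×1.053) = 0.1021 × 33.09 × 0.8584 = 2.901 mg/L.
Minimum DO = 9.42 − 2.901 = 6.519 mg/L.

t_c ≈ 1.05 d; minimum DO ≈ 6.52 mg/L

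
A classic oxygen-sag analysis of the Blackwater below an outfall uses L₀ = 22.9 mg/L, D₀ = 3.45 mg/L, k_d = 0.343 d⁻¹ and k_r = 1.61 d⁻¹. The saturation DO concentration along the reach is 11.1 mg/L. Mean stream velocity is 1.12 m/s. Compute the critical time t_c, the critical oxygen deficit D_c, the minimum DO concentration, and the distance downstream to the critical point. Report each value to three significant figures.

With k_r/k_d = 4.694 and 1 − D₀(k_r−k_d)/(k_d L₀) = 0.4435,
t_c = ln(4.694 × 0.4435) / (1.61 − 0.343) = ln(2.082) / 1.267 = 0.7332/1.267 = 0.5787 d.
D_c = (k_d/k_r) L₀ e^(−k_d t_c) = (0.343/1.61) × 22.9 × e^(−0.343×0.5787) = 0.2130 × 22.9 × 0.8200 = 4.000 mg/L.
Minimum DO = C_s − D_c = 11.1 − 4.000 = 7.100 mg/L.
x_c = v t_c = 1.12 m/s × 0.5787 d × 86400 s/d = 56000 m ≈ 56.0 km.

t_c ≈ 0.579 d; D_c ≈ 4.00 mg/L; min DO ≈ 7.10 mg/L; x_c ≈ 56.0 km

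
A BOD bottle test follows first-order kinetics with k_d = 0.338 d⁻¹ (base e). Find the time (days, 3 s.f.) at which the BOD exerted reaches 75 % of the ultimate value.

y/L₀ = 1 − e^(−k_d t) = 0.75 ⇒ e^(−k_d t) = 0.250
t = −ln(0.250) / 0.338 = 1.386 / 0.338 = 4.101 d.

t ≈ 4.10 d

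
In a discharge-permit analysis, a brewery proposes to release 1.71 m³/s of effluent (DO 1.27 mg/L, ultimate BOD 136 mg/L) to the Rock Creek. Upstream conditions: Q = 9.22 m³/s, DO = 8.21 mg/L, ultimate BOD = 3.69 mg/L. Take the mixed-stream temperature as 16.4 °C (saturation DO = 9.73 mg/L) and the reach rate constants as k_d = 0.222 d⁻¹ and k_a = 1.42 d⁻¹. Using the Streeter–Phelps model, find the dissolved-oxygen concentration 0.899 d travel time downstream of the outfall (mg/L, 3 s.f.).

Mixed DO = (9.22×8.21 + 1.71×1.27)/(9.22+1.71) = 77.87/10.93 = 7.124 mg/L.
Mixed L₀ = (9.22×3.69 + 1.71×136)/(10.93) = 266.6/10.93 = 24.39 mg/L.
Initial deficit D₀ = C_s − DO₀ = 9.73 − 7.124 = 2.606 mg/L.
D(0.899) = [0.222×24.39/(1.42−0.222)](e^(−0.222×0.899) − e^(−1.42×0.899)) + 2.606 e^(−1.42×0.899)
= 4.520 × (0.8191 − 0.2790) + 2.606 × 0.2790 = 3.168 mg/L.
DO = 9.73 − 3.168 = 6.562 mg/L.

DO ≈ 6.56 mg/L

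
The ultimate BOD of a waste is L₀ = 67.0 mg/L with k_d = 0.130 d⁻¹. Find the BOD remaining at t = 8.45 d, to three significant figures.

L_t = L₀ e^(−k_d t) = 67.0 × e^(−0.130×8.45) = 67.0 × 0.3334 = 22.34 mg/L.

L ≈ 22.3 mg/L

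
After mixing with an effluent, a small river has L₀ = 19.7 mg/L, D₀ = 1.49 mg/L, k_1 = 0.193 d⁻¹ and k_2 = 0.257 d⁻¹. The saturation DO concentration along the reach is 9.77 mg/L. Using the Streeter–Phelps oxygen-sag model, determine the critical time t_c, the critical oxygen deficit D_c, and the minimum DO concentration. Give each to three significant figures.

t_c = [1/(k_2−k_1)] ln[(k_2/k_1)(1 − D₀(k_2−k_1)/(k_1 L₀))]
= [1/(0.257−0.193)] ln[(0.257/0.193)(1 − 1.49×0.06400/(0.193×19.7))]
= (1/0.06400) ln[1.332 × 0.9749] = 15.62 × ln(1.298) = 15.62 × 0.2610 = 4.078 d.
D_c = (k_1/k_2) L₀ e^(−k_1 t_c) = (0.193/0.257) × 19.7 × e^(−0.193×4.078) = 0.7510 × 19.7 × 0.4552 = 6.734 mg/L.
Minimum DO = C_s − D_c = 9.77 − 6.734 = 3.036 mg/L.

t_c ≈ 4.08 d; D_c ≈ 6.73 mg/L; min DO ≈ 3.04 mg/L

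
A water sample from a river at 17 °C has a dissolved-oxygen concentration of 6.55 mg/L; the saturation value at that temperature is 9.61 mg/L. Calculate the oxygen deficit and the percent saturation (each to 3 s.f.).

D ≈ 3.06 mg/L; 68.2 % saturation

D = C_s − C = 9.61 − 6.55 = 3.06 mg/L.
% saturation = 6.55/9.61 × 100 = 68.2 %.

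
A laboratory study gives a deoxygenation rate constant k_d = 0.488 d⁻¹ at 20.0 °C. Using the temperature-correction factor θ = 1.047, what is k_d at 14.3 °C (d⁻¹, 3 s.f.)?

k_d ≈ 0.376 d⁻¹

k_d(T₂) = k_d(T₁) · θ^(T₂−T₁) = 0.488 × 1.047^(14.3−20.0)
= 0.488 × 1.047^-5.70 = 0.488 × 0.7697 = 0.3756 d⁻¹.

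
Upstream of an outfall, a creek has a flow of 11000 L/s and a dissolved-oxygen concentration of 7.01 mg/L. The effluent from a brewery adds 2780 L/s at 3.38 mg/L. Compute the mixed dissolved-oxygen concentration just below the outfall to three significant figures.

6.28 mg/L

Flow-weighted mixing: C = (Q_r C_r + Q_w C_w)/(Q_r + Q_w)
= (11000×7.01 + 2780×3.38)/(11000 + 2780) = 86510/13780 = 6.278 mg/L.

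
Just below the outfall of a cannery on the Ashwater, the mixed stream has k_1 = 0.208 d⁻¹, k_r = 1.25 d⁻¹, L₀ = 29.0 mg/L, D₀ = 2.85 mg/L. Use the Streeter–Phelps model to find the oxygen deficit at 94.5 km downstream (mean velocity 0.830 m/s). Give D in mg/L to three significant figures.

D ≈ 3.84 mg/L

Travel time t = x/v = 94.5 km / (0.830 m/s) = 94500 m / 0.830 m/s = 113900 s = 1.318 d.
k_1 L₀/(k_r−k_1) = 0.208×29.0/(1.25−0.208) = 6.032/1.042 = 5.789 mg/L.
e^(−k_1 t) = e^(−0.208×1.318) = 0.7603; e^(−k_r t) = e^(−1.25×1.318) = 0.1926.
D = 5.789 × (0.7603 − 0.1926) + 2.85 × 0.1926 = 3.286 + 0.5489 = 3.835 mg/L.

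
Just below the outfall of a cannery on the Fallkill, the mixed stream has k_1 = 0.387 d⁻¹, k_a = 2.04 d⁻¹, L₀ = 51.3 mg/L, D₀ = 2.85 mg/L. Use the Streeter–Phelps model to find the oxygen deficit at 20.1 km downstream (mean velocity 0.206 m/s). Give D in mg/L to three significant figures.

Travel time t = x/v = 20.1 km / (0.206 m/s) = 20100 m / 0.206 m/s = 97570 s = 1.129 d.
k_1 L₀/(k_a−k_1) = 0.387×51.3/(2.04−0.387) = 19.85/1.653 = 12.01 mg/L.
e^(−k_1 t) = e^(−0.387×1.129) = 0.6459; e^(−k_a t) = e^(−2.04×1.129) = 0.09988.
D = 12.01 × (0.6459 − 0.09988) + 2.85 × 0.09988 = 6.558 + 0.2847 = 6.843 mg/L.

D ≈ 6.84 mg/L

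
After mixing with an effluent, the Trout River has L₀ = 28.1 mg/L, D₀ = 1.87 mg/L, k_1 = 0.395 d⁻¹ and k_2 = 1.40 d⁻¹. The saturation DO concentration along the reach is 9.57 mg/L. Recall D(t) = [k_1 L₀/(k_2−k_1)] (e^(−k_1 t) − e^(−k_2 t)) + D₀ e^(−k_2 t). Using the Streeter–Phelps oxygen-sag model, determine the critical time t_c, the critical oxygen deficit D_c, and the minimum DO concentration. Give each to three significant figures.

t_c ≈ 1.07 d; D_c ≈ 5.19 mg/L; min DO ≈ 4.38 mg/L

At the critical point dD/dt = 0, so k_1 L₀ e^(−k_1 t) = k_2 D. Substituting D(t) from the Streeter–Phelps equation and solving for t gives
t_c = ln[(k_2/k_1)(1 − D₀(k_2−k_1)/(k_1 L₀))] / (k_2−k_1).
Here k_2−k_1 = 1.005 d⁻¹ and 1 − D₀(k_2−k_1)/(k_1 L₀) = 1 − 1.87×1.005/(0.395×28.1) = 0.8307, so
t_c = ln(3.544 × 0.8307) / 1.005 = 1.080 / 1.005 = 1.074 d.
D_c = (k_1/k_2) L₀ e^(−k_1 t_c) = (0.395/1.40) × 28.1 × e^(−0.395×1.074) = 0.2821 × 28.1 × 0.6542 = 5.186 mg/L.
Minimum DO = C_s − D_c = 9.57 − 5.186 = 4.384 mg/L.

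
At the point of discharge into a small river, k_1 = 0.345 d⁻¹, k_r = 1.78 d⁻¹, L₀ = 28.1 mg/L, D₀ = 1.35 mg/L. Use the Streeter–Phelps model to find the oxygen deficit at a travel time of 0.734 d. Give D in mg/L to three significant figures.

k_1 L₀/(k_r−k_1) = 0.345×28.1/(1.78−0.345) = 9.694/1.435 = 6.756 mg/L.
e^(−k_1 t) = e^(−0.345×0.7340) = 0.7763; e^(−k_r t) = e^(−1.78×0.7340) = 0.2708.
D = 6.756 × (0.7763 − 0.2708) + 1.35 × 0.2708 = 3.415 + 0.3655 = 3.781 mg/L.

D ≈ 3.78 mg/L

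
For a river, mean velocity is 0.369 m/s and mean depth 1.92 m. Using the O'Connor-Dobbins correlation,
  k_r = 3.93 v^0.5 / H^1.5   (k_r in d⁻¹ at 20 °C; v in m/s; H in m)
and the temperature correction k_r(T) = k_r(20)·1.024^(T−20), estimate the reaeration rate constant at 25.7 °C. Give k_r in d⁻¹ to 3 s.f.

k_r ≈ 1.03 d⁻¹

k_r(20) = 3.93 × 0.369^0.5 / 1.92^1.5 = 3.93 × 0.6075 / 2.660 = 0.8973 d⁻¹.
k_r(25.7) = 0.8973 × 1.024^(25.7−20) = 0.8973 × 1.145 = 1.027 d⁻¹.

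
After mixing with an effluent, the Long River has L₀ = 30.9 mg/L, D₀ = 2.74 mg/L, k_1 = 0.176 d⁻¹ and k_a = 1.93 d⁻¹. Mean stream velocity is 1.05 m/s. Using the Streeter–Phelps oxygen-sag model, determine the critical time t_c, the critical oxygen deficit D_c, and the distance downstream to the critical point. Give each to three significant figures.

With k_a/k_1 = 10.97 and 1 − D₀(k_a−k_1)/(k_1 L₀) = 0.1163,
t_c = ln(10.97 × 0.1163) / (1.93 − 0.176) = ln(1.275) / 1.754 = 0.2431/1.754 = 0.1386 d.
D_c = (k_1/k_a) L₀ e^(−k_1 t_c) = (0.176/1.93) × 30.9 × e^(−0.176×0.1386) = 0.09119 × 30.9 × 0.9759 = 2.750 mg/L.
x_c = v t_c = 1.05 m/s × 0.1386 d × 86400 s/d = 12580 m ≈ 12.6 km.

t_c ≈ 0.139 d; D_c ≈ 2.75 mg/L; x_c ≈ 12.6 km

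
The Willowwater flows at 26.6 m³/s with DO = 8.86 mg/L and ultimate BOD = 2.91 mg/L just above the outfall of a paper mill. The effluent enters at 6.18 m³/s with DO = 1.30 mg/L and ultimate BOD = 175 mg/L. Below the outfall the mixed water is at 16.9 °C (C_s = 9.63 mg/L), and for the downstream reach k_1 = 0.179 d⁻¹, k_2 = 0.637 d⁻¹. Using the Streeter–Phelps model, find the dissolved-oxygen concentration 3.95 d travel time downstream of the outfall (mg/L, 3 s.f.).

Mixed DO = (26.6×8.86 + 6.18×1.30)/(26.6+6.18) = 243.7/32.78 = 7.435 mg/L.
Mixed L₀ = (26.6×2.91 + 6.18×175)/(32.78) = 1159/32.78 = 35.35 mg/L.
Initial deficit D₀ = C_s − DO₀ = 9.63 − 7.435 = 2.195 mg/L.
D(3.95) = [0.179×35.35/(0.637−0.179)](e^(−0.179×3.95) − e^(−0.637×3.95)) + 2.195 e^(−0.637×3.95)
= 13.82 × (0.4931 − 0.08077) + 2.195 × 0.08077 = 5.875 mg/L.
DO = 9.63 − 5.875 = 3.755 mg/L.

DO ≈ 3.76 mg/L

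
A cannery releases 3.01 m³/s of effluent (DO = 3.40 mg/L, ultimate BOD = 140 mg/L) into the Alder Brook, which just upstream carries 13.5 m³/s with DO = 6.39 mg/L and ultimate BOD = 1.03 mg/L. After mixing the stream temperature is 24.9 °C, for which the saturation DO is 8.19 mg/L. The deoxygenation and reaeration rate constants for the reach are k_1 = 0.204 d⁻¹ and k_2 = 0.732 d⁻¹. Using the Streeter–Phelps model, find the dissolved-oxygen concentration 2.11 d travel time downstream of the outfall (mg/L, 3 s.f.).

DO ≈ 3.24 mg/L

Mixed DO = (13.5×6.39 + 3.01×3.40)/(13.5+3.01) = 96.50/16.51 = 5.845 mg/L.
Mixed L₀ = (13.5×1.03 + 3.01×140)/(16.51) = 435.3/16.51 = 26.37 mg/L.
Initial deficit D₀ = C_s − DO₀ = 8.19 − 5.845 = 2.345 mg/L.
D(2.11) = [0.204×26.37/(0.732−0.204)](e^(−0.204×2.11) − e^(−0.732×2.11)) + 2.345 e^(−0.732×2.11)
= 10.19 × (0.6502 − 0.2134) + 2.345 × 0.2134 = 4.950 mg/L.
DO = 8.19 − 4.950 = 3.240 mg/L.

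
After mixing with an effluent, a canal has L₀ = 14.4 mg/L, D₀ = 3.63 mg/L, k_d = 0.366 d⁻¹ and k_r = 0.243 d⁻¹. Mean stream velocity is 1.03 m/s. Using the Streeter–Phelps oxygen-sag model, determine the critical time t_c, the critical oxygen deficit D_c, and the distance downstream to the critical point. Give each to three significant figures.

With k_r/k_d = 0.6639 and 1 − D₀(k_r−k_d)/(k_d L₀) = 1.085,
t_c = ln(0.6639 × 1.085) / (0.243 − 0.366) = ln(0.7202) / -0.1230 = -0.3283/-0.1230 = 2.669 d.
D_c = (k_d/k_r) L₀ e^(−k_d t_c) = (0.366/0.243) × 14.4 × e^(−0.366×2.669) = 1.506 × 14.4 × 0.3765 = 8.167 mg/L.
x_c = v t_c = 1.03 m/s × 2.669 d × 86400 s/d = 237500 m ≈ 237 km.

t_c ≈ 2.67 d; D_c ≈ 8.17 mg/L; x_c ≈ 237 km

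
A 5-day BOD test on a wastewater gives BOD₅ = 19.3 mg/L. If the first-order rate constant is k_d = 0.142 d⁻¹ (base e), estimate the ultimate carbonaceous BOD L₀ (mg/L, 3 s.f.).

L₀ ≈ 38.0 mg/L

BOD₅ = L₀(1 − e^(−5k_d)) ⇒ L₀ = BOD₅ / (1 − e^(−5×0.142))
= 19.3 / (1 − 0.4916) = 19.3 / 0.5084 = 37.97 mg/L.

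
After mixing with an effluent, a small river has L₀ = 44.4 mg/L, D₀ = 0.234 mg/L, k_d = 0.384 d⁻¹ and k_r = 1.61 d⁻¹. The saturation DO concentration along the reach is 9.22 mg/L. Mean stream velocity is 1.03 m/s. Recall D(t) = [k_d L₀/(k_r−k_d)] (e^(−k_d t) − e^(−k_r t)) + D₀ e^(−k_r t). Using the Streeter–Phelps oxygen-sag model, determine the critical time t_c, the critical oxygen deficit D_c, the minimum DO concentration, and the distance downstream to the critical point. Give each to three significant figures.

With k_r/k_d = 4.193 and 1 − D₀(k_r−k_d)/(k_d L₀) = 0.9832,
t_c = ln(4.193 × 0.9832) / (1.61 − 0.384) = ln(4.122) / 1.226 = 1.416/1.226 = 1.155 d.
D_c = (k_d/k_r) L₀ e^(−k_d t_c) = (0.384/1.61) × 44.4 × e^(−0.384×1.155) = 0.2385 × 44.4 × 0.6417 = 6.796 mg/L.
Minimum DO = C_s − D_c = 9.22 − 6.796 = 2.424 mg/L.
x_c = v t_c = 1.03 m/s × 1.155 d × 86400 s/d = 102800 m ≈ 103 km.

t_c ≈ 1.16 d; D_c ≈ 6.80 mg/L; min DO ≈ 2.42 mg/L; x_c ≈ 103 km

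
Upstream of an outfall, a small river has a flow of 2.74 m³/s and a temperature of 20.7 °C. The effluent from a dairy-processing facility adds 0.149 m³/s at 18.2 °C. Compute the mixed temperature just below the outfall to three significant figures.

20.6 °C

Flow-weighted mixing: C = (Q_r C_r + Q_w C_w)/(Q_r + Q_w)
= (2.74×20.7 + 0.149×18.2)/(2.74 + 0.149) = 59.43/2.889 = 20.57 °C.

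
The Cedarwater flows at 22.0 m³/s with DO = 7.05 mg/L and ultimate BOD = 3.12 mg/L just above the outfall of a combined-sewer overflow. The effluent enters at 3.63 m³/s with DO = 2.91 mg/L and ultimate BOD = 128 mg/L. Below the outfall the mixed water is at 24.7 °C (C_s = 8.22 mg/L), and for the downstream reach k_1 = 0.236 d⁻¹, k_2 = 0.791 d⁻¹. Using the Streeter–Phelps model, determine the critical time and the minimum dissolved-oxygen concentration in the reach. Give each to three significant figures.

t_c ≈ 1.78 d; minimum DO ≈ 4.14 mg/L

Mixed DO = (22.0×7.05 + 3.63×2.91)/(22.0+3.63) = 165.7/25.63 = 6.464 mg/L.
Mixed L₀ = (22.0×3.12 + 3.63×128)/(25.63) = 533.3/25.63 = 20.81 mg/L.
Initial deficit D₀ = C_s − DO₀ = 8.22 − 6.464 = 1.756 mg/L.
t_c = (1/0.5550) ln[(0.791/0.236)(1 − 1.756×0.5550/(0.236×20.81))] = 1.802 × ln(2.686) = 1.781 d.
D_c = (0.236/0.791) × 20.81 × e^(−0.236×1.781) = 0.2984 × 20.81 × 0.6569 = 4.078 mg/L.
Minimum DO = 8.22 − 4.078 = 4.142 mg/L.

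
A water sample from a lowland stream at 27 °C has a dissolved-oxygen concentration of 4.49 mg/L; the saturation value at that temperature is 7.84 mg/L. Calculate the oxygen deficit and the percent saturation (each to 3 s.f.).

D = C_s − C = 7.84 − 4.49 = 3.35 mg/L.
% saturation = 4.49/7.84 × 100 = 57.3 %.

D ≈ 3.35 mg/L; 57.3 % saturation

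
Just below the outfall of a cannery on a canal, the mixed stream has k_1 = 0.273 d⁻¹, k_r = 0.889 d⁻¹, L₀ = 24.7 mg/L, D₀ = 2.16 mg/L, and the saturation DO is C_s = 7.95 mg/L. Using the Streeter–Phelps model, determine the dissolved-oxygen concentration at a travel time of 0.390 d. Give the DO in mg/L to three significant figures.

k_1 L₀/(k_r−k_1) = 0.273×24.7/(0.889−0.273) = 6.743/0.6160 = 10.95 mg/L.
e^(−k_1 t) = e^(−0.273×0.3900) = 0.8990; e^(−k_r t) = e^(−0.889×0.3900) = 0.7070.
D = 10.95 × (0.8990 − 0.7070) + 2.16 × 0.7070 = 2.102 + 1.527 = 3.629 mg/L.
DO = C_s − D = 7.95 − 3.629 = 4.321 mg/L.

DO ≈ 4.32 mg/L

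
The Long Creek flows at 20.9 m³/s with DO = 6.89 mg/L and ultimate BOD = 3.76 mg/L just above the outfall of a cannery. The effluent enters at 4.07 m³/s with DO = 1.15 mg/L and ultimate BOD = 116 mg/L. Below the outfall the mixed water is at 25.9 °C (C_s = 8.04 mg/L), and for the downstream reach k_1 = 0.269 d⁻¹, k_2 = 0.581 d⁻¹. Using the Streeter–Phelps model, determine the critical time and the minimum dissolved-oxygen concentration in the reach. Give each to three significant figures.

Mixed DO = (20.9×6.89 + 4.07×1.15)/(20.9+4.07) = 148.7/24.97 = 5.954 mg/L.
Mixed L₀ = (20.9×3.76 + 4.07×116)/(24.97) = 550.7/24.97 = 22.05 mg/L.
Initial deficit D₀ = C_s − DO₀ = 8.04 − 5.954 = 2.086 mg/L.
t_c = (1/0.3120) ln[(0.581/0.269)(1 − 2.086×0.3120/(0.269×22.05))] = 3.205 × ln(1.923) = 2.096 d.
D_c = (0.269/0.581) × 22.05 × e^(−0.269×2.096) = 0.4630 × 22.05 × 0.5691 = 5.811 mg/L.
Minimum DO = 8.04 − 5.811 = 2.229 mg/L.

t_c ≈ 2.10 d; minimum DO ≈ 2.23 mg/L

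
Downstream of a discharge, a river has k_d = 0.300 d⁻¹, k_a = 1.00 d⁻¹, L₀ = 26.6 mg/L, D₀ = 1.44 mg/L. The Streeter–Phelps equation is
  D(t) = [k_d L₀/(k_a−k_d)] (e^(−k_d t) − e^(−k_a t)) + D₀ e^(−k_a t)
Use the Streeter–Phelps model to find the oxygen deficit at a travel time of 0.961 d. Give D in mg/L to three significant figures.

k_d L₀/(k_a−k_d) = 0.300×26.6/(1.00−0.300) = 7.980/0.7000 = 11.40 mg/L.
e^(−k_d t) = e^(−0.300×0.9610) = 0.7495; e^(−k_a t) = e^(−1.00×0.9610) = 0.3825.
D = 11.40 × (0.7495 − 0.3825) + 1.44 × 0.3825 = 4.184 + 0.5508 = 4.735 mg/L.

D ≈ 4.73 mg/L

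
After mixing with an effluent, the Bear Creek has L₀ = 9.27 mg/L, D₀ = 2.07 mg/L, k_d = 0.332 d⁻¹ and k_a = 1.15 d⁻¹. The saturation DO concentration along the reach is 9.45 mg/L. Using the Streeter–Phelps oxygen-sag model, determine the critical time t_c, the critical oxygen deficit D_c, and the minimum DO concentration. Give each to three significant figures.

t_c = [1/(k_a−k_d)] ln[(k_a/k_d)(1 − D₀(k_a−k_d)/(k_d L₀))]
= [1/(1.15−0.332)] ln[(1.15/0.332)(1 − 2.07×0.8180/(0.332×9.27))]
= (1/0.8180) ln[3.464 × 0.4498] = 1.222 × ln(1.558) = 1.222 × 0.4435 = 0.5421 d.
D_c = (k_d/k_a) L₀ e^(−k_d t_c) = (0.332/1.15) × 9.27 × e^(−0.332×0.5421) = 0.2887 × 9.27 × 0.8353 = 2.235 mg/L.
Minimum DO = C_s − D_c = 9.45 − 2.235 = 7.215 mg/L.

t_c ≈ 0.542 d; D_c ≈ 2.24 mg/L; min DO ≈ 7.21 mg/L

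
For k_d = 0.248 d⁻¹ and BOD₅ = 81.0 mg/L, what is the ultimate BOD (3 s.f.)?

L₀ ≈ 114 mg/L

BOD₅ = L₀(1 − e^(−5k_d)) ⇒ L₀ = BOD₅ / (1 − e^(−5×0.248))
= 81.0 / (1 − 0.2894) = 81.0 / 0.7106 = 114.0 mg/L.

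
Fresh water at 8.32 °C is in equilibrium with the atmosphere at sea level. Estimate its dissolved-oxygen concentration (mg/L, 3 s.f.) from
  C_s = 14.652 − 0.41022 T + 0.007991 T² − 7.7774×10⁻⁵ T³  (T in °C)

C_s = 14.652 − 0.41022×8.32 + 0.007991×8.32² − 7.7774×10⁻⁵×8.32³ = 11.75 mg/L.

C_s ≈ 11.7 mg/L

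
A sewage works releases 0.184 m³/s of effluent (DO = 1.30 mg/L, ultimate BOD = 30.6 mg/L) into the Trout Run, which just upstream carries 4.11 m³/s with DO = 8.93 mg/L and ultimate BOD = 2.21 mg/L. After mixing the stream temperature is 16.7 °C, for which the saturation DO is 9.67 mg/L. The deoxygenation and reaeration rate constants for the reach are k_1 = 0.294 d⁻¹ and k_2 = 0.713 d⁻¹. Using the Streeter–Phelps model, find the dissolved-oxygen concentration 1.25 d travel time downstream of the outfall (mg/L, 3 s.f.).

Mixed DO = (4.11×8.93 + 0.184×1.30)/(4.11+0.184) = 36.94/4.294 = 8.603 mg/L.
Mixed L₀ = (4.11×2.21 + 0.184×30.6)/(4.294) = 14.71/4.294 = 3.427 mg/L.
Initial deficit D₀ = C_s − DO₀ = 9.67 − 8.603 = 1.067 mg/L.
D(1.25) = [0.294×3.427/(0.713−0.294)](e^(−0.294×1.25) − e^(−0.713×1.25)) + 1.067 e^(−0.713×1.25)
= 2.404 × (0.6925 − 0.4101) + 1.067 × 0.4101 = 1.116 mg/L.
DO = 9.67 − 1.116 = 8.554 mg/L.

DO ≈ 8.55 mg/L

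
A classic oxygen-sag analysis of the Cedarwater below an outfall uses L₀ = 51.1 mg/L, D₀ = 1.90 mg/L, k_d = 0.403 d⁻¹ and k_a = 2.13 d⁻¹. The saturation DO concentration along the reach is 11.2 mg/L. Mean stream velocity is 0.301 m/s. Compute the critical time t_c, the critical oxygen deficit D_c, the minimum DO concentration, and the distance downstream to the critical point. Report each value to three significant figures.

With k_a/k_d = 5.285 and 1 − D₀(k_a−k_d)/(k_d L₀) = 0.8407,
t_c = ln(5.285 × 0.8407) / (2.13 − 0.403) = ln(4.443) / 1.727 = 1.491/1.727 = 0.8636 d.
D_c = (k_d/k_a) L₀ e^(−k_d t_c) = (0.403/2.13) × 51.1 × e^(−0.403×0.8636) = 0.1892 × 51.1 × 0.7061 = 6.827 mg/L.
Minimum DO = C_s − D_c = 11.2 − 6.827 = 4.373 mg/L.
x_c = v t_c = 0.301 m/s × 0.8636 d × 86400 s/d = 22460 m ≈ 22.5 km.

t_c ≈ 0.864 d; D_c ≈ 6.83 mg/L; min DO ≈ 4.37 mg/L; x_c ≈ 22.5 km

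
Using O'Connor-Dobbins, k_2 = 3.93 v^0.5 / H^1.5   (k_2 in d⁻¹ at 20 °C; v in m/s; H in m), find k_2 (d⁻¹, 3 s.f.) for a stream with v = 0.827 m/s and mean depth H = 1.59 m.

k_2 ≈ 1.78 d⁻¹

k_2 = 3.93 × 0.827^0.5 / 1.59^1.5 = 3.93 × 0.9094 / 2.005 = 1.783 d⁻¹.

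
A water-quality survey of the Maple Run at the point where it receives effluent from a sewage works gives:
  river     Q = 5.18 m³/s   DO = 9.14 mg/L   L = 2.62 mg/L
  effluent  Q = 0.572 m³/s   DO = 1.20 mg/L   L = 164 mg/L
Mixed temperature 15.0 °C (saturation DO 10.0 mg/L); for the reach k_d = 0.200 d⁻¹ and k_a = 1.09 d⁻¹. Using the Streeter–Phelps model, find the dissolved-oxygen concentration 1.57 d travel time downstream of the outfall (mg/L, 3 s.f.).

Mixed DO = (5.18×9.14 + 0.572×1.20)/(5.18+0.572) = 48.03/5.752 = 8.350 mg/L.
Mixed L₀ = (5.18×2.62 + 0.572×164)/(5.752) = 107.4/5.752 = 18.67 mg/L.
Initial deficit D₀ = C_s − DO₀ = 10.0 − 8.350 = 1.650 mg/L.
D(1.57) = [0.200×18.67/(1.09−0.200)](e^(−0.200×1.57) − e^(−1.09×1.57)) + 1.650 e^(−1.09×1.57)
= 4.195 × (0.7305 − 0.1806) + 1.650 × 0.1806 = 2.605 mg/L.
DO = 10.0 − 2.605 = 7.395 mg/L.

DO ≈ 7.40 mg/L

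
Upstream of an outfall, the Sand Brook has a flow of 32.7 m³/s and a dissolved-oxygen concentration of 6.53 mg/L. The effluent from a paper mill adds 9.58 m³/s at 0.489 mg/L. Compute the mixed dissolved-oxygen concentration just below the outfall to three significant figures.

5.16 mg/L

Flow-weighted mixing: C = (Q_r C_r + Q_w C_w)/(Q_r + Q_w)
= (32.7×6.53 + 9.58×0.489)/(32.7 + 9.58) = 218.2/42.28 = 5.161 mg/L.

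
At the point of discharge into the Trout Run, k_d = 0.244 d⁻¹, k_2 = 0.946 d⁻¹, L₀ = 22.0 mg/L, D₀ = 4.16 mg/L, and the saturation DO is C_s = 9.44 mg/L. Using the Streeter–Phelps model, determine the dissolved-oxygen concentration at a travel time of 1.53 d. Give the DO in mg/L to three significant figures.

k_d L₀/(k_2−k_d) = 0.244×22.0/(0.946−0.244) = 5.368/0.7020 = 7.647 mg/L.
e^(−k_d t) = e^(−0.244×1.530) = 0.6884; e^(−k_2 t) = e^(−0.946×1.530) = 0.2352.
D = 7.647 × (0.6884 − 0.2352) + 4.16 × 0.2352 = 3.466 + 0.9784 = 4.444 mg/L.
DO = C_s − D = 9.44 − 4.444 = 4.996 mg/L.

DO ≈ 5.00 mg/L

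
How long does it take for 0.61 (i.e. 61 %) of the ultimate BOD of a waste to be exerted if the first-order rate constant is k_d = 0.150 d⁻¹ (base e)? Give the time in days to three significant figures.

y/L₀ = 1 − e^(−k_d t) = 0.61 ⇒ e^(−k_d t) = 0.390
t = −ln(0.390) / 0.150 = 0.9416 / 0.150 = 6.277 d.

t ≈ 6.28 d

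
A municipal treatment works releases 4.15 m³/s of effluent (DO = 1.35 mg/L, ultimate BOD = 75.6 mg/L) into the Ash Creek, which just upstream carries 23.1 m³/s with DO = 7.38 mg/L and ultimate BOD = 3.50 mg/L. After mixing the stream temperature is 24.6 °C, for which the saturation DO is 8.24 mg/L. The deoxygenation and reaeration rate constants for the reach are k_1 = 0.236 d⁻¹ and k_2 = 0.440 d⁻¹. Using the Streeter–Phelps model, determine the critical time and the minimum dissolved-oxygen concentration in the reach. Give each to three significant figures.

t_c ≈ 2.50 d; minimum DO ≈ 3.94 mg/L

Mixed DO = (23.1×7.38 + 4.15×1.35)/(23.1+4.15) = 176.1/27.25 = 6.462 mg/L.
Mixed L₀ = (23.1×3.50 + 4.15×75.6)/(27.25) = 394.6/27.25 = 14.48 mg/L.
Initial deficit D₀ = C_s − DO₀ = 8.24 − 6.462 = 1.778 mg/L.
t_c = (1/0.2040) ln[(0.440/0.236)(1 − 1.778×0.2040/(0.236×14.48))] = 4.902 × ln(1.666) = 2.504 d.
D_c = (0.236/0.440) × 14.48 × e^(−0.236×2.504) = 0.5364 × 14.48 × 0.5539 = 4.302 mg/L.
Minimum DO = 8.24 − 4.302 = 3.938 mg/L.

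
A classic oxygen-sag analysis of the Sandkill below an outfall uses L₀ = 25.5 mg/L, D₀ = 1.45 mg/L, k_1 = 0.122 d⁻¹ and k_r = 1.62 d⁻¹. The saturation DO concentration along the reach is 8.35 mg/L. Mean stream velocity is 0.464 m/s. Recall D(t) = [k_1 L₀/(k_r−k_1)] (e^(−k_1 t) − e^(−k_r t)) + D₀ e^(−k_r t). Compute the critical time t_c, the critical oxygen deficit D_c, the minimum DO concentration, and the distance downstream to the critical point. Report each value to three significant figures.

t_c ≈ 0.927 d; D_c ≈ 1.72 mg/L; min DO ≈ 6.63 mg/L; x_c ≈ 37.2 km

With k_r/k_1 = 13.28 and 1 − D₀(k_r−k_1)/(k_1 L₀) = 0.3018,
t_c = ln(13.28 × 0.3018) / (1.62 − 0.122) = ln(4.008) / 1.498 = 1.388/1.498 = 0.9267 d.
D_c = (k_1/k_r) L₀ e^(−k_1 t_c) = (0.122/1.62) × 25.5 × e^(−0.122×0.9267) = 0.07531 × 25.5 × 0.8931 = 1.715 mg/L.
Minimum DO = C_s − D_c = 8.35 − 1.715 = 6.635 mg/L.
x_c = v t_c = 0.464 m/s × 0.9267 d × 86400 s/d = 37150 m ≈ 37.2 km.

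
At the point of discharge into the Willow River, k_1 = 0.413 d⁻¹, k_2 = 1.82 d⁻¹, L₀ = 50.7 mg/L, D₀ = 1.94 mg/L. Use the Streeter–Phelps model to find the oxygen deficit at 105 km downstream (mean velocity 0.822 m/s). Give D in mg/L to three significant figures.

D ≈ 7.20 mg/L

Travel time t = x/v = 105 km / (0.822 m/s) = 105000 m / 0.822 m/s = 127700 s = 1.478 d.
k_1 L₀/(k_2−k_1) = 0.413×50.7/(1.82−0.413) = 20.94/1.407 = 14.88 mg/L.
e^(−k_1 t) = e^(−0.413×1.478) = 0.5430; e^(−k_2 t) = e^(−1.82×1.478) = 0.06783.
D = 14.88 × (0.5430 − 0.06783) + 1.94 × 0.06783 = 7.072 + 0.1316 = 7.204 mg/L.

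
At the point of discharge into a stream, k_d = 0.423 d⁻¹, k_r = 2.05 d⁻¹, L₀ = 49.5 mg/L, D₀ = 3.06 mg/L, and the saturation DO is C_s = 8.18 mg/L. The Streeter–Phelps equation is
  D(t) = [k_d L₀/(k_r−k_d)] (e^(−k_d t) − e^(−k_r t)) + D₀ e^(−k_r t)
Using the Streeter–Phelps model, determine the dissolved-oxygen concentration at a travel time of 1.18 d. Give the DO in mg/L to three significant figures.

DO ≈ 1.24 mg/L

k_d L₀/(k_r−k_d) = 0.423×49.5/(2.05−0.423) = 20.94/1.627 = 12.87 mg/L.
e^(−k_d t) = e^(−0.423×1.180) = 0.6071; e^(−k_r t) = e^(−2.05×1.180) = 0.08901.
D = 12.87 × (0.6071 − 0.08901) + 3.06 × 0.08901 = 6.667 + 0.2724 = 6.939 mg/L.
DO = C_s − D = 8.18 − 6.939 = 1.241 mg/L.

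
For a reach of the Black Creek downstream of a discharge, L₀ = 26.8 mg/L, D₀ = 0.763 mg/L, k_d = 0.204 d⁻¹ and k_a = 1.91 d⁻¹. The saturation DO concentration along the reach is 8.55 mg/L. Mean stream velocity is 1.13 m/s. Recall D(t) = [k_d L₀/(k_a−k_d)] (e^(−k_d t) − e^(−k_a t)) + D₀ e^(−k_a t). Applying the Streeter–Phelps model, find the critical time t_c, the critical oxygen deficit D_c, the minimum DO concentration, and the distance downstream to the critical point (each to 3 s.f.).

t_c = [1/(k_a−k_d)] ln[(k_a/k_d)(1 − D₀(k_a−k_d)/(k_d L₀))]
= [1/(1.91−0.204)] ln[(1.91/0.204)(1 − 0.763×1.706/(0.204×26.8))]
= (1/1.706) ln[9.363 × 0.7619] = 0.5862 × ln(7.134) = 0.5862 × 1.965 = 1.152 d.
D_c = (k_d/k_a) L₀ e^(−k_d t_c) = (0.204/1.91) × 26.8 × e^(−0.204×1.152) = 0.1068 × 26.8 × 0.7906 = 2.263 mg/L.
Minimum DO = C_s − D_c = 8.55 − 2.263 = 6.287 mg/L.
x_c = v t_c = 1.13 m/s × 1.152 d × 86400 s/d = 112400 m ≈ 112 km.

t_c ≈ 1.15 d; D_c ≈ 2.26 mg/L; min DO ≈ 6.29 mg/L; x_c ≈ 112 km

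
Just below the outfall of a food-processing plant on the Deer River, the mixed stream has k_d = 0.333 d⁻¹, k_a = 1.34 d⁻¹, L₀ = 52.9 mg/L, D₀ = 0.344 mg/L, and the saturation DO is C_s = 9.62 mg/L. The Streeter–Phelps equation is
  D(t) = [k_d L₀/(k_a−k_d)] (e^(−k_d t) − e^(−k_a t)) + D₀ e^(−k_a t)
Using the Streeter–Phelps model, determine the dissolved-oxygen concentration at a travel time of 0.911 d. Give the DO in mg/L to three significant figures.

k_d L₀/(k_a−k_d) = 0.333×52.9/(1.34−0.333) = 17.62/1.007 = 17.49 mg/L.
e^(−k_d t) = e^(−0.333×0.9110) = 0.7383; e^(−k_a t) = e^(−1.34×0.9110) = 0.2950.
D = 17.49 × (0.7383 − 0.2950) + 0.344 × 0.2950 = 7.755 + 0.1015 = 7.857 mg/L.
DO = C_s − D = 9.62 − 7.857 = 1.763 mg/L.

DO ≈ 1.76 mg/L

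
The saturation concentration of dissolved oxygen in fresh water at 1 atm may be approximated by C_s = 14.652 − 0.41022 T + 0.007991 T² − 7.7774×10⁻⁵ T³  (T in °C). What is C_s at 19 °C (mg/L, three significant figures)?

C_s = 14.652 − 0.41022×19 + 0.007991×19² − 7.7774×10⁻⁵×19³ = 9.209 mg/L.

C_s ≈ 9.21 mg/L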